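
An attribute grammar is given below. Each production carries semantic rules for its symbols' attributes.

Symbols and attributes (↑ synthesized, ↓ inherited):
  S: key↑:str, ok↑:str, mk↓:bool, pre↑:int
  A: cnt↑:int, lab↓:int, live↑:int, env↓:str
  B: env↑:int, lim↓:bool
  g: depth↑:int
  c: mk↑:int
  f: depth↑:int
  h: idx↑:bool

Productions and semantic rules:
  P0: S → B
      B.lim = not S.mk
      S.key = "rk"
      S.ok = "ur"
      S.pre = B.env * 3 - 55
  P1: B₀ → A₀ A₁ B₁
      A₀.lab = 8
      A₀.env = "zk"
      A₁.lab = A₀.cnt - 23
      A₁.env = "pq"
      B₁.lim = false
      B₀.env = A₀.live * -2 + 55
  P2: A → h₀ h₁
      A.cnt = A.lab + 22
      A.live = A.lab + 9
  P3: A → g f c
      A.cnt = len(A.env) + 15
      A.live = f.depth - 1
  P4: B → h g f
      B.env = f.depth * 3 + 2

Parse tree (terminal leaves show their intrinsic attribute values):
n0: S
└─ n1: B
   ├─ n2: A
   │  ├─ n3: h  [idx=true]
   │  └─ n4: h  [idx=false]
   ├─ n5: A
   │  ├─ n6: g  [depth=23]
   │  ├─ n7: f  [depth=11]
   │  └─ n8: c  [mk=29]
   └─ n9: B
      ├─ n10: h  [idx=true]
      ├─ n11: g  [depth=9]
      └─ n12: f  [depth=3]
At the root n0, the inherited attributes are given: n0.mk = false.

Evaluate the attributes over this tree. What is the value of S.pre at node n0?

1. n0.mk = false  [given at root]
2. n1.lim = true  [not S.mk]
3. n2.lab = 8  [8]
4. n2.env = "zk"  ["zk"]
5. n3.idx = true  [terminal]
6. n4.idx = false  [terminal]
7. n2.cnt = 30  [A.lab + 22]
8. n2.live = 17  [A.lab + 9]
9. n5.lab = 7  [A₀.cnt - 23]
10. n5.env = "pq"  ["pq"]
11. n6.depth = 23  [terminal]
12. n7.depth = 11  [terminal]
13. n8.mk = 29  [terminal]
14. n5.cnt = 17  [len(A.env) + 15]
15. n5.live = 10  [f.depth - 1]
16. n9.lim = false  [false]
17. n10.idx = true  [terminal]
18. n11.depth = 9  [terminal]
19. n12.depth = 3  [terminal]
20. n9.env = 11  [f.depth * 3 + 2]
21. n1.env = 21  [A₀.live * -2 + 55]
22. n0.key = "rk"  ["rk"]
23. n0.ok = "ur"  ["ur"]
24. n0.pre = 8  [B.env * 3 - 55]

8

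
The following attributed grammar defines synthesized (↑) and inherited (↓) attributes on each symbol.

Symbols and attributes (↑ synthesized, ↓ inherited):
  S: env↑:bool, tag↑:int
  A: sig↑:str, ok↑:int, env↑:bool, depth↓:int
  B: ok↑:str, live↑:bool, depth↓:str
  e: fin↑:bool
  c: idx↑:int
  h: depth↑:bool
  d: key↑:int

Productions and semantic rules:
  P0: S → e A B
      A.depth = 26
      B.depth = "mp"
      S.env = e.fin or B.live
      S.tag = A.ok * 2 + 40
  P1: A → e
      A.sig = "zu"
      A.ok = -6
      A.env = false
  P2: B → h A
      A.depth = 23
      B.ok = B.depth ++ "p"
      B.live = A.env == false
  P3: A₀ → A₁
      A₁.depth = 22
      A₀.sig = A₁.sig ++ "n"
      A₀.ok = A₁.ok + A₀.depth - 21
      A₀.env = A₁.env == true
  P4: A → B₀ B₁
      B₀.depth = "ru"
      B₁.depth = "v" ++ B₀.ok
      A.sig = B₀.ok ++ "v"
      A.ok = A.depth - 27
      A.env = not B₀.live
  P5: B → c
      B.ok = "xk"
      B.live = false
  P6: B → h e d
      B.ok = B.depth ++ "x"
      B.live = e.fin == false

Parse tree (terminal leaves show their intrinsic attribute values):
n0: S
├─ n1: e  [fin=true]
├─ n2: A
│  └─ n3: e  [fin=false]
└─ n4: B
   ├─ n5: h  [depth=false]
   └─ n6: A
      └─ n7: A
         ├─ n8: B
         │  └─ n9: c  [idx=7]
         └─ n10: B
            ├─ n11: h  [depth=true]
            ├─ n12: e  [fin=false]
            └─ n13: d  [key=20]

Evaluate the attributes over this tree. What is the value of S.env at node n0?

1. n1.fin = true  [terminal]
2. n2.depth = 26  [26]
3. n3.fin = false  [terminal]
4. n2.sig = "zu"  ["zu"]
5. n2.ok = -6  [-6]
6. n2.env = false  [false]
7. n4.depth = "mp"  ["mp"]
8. n5.depth = false  [terminal]
9. n6.depth = 23  [23]
10. n7.depth = 22  [22]
11. n8.depth = "ru"  ["ru"]
12. n9.idx = 7  [terminal]
13. n8.ok = "xk"  ["xk"]
14. n8.live = false  [false]
15. n10.depth = "vxk"  ["v" ++ B₀.ok]
16. n11.depth = true  [terminal]
17. n12.fin = false  [terminal]
18. n13.key = 20  [terminal]
19. n10.ok = "vxkx"  [B.depth ++ "x"]
20. n10.live = true  [e.fin == false]
21. n7.sig = "xkv"  [B₀.ok ++ "v"]
22. n7.ok = -5  [A.depth - 27]
23. n7.env = true  [not B₀.live]
24. n6.sig = "xkvn"  [A₁.sig ++ "n"]
25. n6.ok = -3  [A₁.ok + A₀.depth - 21]
26. n6.env = true  [A₁.env == true]
27. n4.ok = "mpp"  [B.depth ++ "p"]
28. n4.live = false  [A.env == false]
29. n0.env = true  [e.fin or B.live]
30. n0.tag = 28  [A.ok * 2 + 40]

true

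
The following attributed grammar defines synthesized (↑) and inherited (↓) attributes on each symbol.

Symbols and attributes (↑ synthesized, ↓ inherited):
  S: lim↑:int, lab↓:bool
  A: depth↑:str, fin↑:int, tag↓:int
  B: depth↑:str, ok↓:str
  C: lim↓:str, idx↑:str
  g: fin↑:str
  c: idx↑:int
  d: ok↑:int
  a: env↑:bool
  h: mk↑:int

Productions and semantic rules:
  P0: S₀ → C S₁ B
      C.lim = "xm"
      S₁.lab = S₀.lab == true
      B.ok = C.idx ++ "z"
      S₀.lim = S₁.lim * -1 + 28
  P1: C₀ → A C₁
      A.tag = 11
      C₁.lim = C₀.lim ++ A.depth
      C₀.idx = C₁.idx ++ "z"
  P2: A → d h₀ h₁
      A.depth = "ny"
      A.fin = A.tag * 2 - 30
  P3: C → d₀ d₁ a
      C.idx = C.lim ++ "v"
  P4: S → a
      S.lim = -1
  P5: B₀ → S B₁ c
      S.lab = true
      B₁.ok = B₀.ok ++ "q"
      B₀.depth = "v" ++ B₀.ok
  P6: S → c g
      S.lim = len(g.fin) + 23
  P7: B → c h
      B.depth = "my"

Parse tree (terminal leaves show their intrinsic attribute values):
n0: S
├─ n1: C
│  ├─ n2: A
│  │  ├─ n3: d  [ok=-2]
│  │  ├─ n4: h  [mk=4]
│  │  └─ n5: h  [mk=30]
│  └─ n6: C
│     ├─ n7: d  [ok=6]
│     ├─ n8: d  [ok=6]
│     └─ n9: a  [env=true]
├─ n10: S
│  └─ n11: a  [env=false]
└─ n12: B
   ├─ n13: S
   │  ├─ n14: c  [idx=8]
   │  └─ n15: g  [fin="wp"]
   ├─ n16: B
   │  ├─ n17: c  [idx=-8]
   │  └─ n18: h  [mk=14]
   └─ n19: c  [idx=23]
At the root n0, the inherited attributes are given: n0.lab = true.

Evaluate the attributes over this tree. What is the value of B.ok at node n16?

"xmnyvzzq"

1. n0.lab = true  [given at root]
2. n1.lim = "xm"  ["xm"]
3. n2.tag = 11  [11]
4. n3.ok = -2  [terminal]
5. n4.mk = 4  [terminal]
6. n5.mk = 30  [terminal]
7. n2.depth = "ny"  ["ny"]
8. n2.fin = -8  [A.tag * 2 - 30]
9. n6.lim = "xmny"  [C₀.lim ++ A.depth]
10. n7.ok = 6  [terminal]
11. n8.ok = 6  [terminal]
12. n9.env = true  [terminal]
13. n6.idx = "xmnyv"  [C.lim ++ "v"]
14. n1.idx = "xmnyvz"  [C₁.idx ++ "z"]
15. n10.lab = true  [S₀.lab == true]
16. n11.env = false  [terminal]
17. n10.lim = -1  [-1]
18. n12.ok = "xmnyvzz"  [C.idx ++ "z"]
19. n13.lab = true  [true]
20. n14.idx = 8  [terminal]
21. n15.fin = "wp"  [terminal]
22. n13.lim = 25  [len(g.fin) + 23]
23. n16.ok = "xmnyvzzq"  [B₀.ok ++ "q"]
24. n17.idx = -8  [terminal]
25. n18.mk = 14  [terminal]
26. n16.depth = "my"  ["my"]
27. n19.idx = 23  [terminal]
28. n12.depth = "vxmnyvzz"  ["v" ++ B₀.ok]
29. n0.lim = 29  [S₁.lim * -1 + 28]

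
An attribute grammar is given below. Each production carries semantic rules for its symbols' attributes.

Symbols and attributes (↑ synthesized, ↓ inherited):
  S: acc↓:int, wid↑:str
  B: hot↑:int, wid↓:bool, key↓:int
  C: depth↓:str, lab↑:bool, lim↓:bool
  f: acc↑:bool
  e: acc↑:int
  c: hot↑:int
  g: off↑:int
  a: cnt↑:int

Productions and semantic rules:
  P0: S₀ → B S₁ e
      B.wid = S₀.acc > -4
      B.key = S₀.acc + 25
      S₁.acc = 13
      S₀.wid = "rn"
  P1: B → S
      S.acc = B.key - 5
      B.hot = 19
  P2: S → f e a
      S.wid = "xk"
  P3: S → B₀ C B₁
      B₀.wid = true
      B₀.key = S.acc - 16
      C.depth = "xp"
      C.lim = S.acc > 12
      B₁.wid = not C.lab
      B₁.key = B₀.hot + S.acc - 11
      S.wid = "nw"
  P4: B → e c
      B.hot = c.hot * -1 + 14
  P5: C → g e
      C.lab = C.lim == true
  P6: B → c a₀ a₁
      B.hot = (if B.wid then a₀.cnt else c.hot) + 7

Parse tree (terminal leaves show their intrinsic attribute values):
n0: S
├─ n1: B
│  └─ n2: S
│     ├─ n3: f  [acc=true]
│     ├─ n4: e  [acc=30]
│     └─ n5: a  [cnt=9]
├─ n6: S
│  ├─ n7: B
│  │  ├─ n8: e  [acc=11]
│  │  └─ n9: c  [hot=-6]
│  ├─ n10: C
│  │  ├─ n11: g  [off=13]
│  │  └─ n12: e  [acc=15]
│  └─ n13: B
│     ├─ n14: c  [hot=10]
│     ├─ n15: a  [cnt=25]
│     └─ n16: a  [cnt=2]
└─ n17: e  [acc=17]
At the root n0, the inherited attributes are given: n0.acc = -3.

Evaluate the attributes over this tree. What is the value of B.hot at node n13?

17

1. n0.acc = -3  [given at root]
2. n1.wid = true  [S₀.acc > -4]
3. n1.key = 22  [S₀.acc + 25]
4. n2.acc = 17  [B.key - 5]
5. n3.acc = true  [terminal]
6. n4.acc = 30  [terminal]
7. n5.cnt = 9  [terminal]
8. n2.wid = "xk"  ["xk"]
9. n1.hot = 19  [19]
10. n6.acc = 13  [13]
11. n7.wid = true  [true]
12. n7.key = -3  [S.acc - 16]
13. n8.acc = 11  [terminal]
14. n9.hot = -6  [terminal]
15. n7.hot = 20  [c.hot * -1 + 14]
16. n10.depth = "xp"  ["xp"]
17. n10.lim = true  [S.acc > 12]
18. n11.off = 13  [terminal]
19. n12.acc = 15  [terminal]
20. n10.lab = true  [C.lim == true]
21. n13.wid = false  [not C.lab]
22. n13.key = 22  [B₀.hot + S.acc - 11]
23. n14.hot = 10  [terminal]
24. n15.cnt = 25  [terminal]
25. n16.cnt = 2  [terminal]
26. n13.hot = 17  [(if B.wid then a₀.cnt else c.hot) + 7]
27. n6.wid = "nw"  ["nw"]
28. n17.acc = 17  [terminal]
29. n0.wid = "rn"  ["rn"]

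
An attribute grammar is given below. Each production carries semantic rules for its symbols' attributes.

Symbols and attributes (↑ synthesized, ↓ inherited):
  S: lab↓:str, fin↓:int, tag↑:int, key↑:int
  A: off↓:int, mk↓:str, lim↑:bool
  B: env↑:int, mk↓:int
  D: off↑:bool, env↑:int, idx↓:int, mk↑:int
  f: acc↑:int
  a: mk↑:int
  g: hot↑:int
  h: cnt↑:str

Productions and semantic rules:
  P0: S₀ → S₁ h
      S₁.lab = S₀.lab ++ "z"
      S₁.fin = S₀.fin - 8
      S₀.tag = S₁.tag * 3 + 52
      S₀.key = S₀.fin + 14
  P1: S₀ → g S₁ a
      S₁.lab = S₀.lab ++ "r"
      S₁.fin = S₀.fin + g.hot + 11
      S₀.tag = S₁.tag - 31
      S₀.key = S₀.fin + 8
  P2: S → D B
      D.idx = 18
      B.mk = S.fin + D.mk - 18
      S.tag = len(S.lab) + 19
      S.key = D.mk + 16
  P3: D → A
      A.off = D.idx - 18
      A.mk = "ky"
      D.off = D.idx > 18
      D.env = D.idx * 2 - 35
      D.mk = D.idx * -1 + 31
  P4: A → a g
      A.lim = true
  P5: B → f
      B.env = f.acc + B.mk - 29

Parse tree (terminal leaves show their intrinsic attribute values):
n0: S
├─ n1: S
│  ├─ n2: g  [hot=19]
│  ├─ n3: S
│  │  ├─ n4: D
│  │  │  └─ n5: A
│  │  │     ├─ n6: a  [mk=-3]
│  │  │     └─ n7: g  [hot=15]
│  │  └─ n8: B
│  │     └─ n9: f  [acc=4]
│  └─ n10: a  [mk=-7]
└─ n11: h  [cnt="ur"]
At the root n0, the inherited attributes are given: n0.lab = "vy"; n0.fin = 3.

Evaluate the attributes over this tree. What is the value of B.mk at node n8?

20

1. n0.lab = "vy"  [given at root]
2. n0.fin = 3  [given at root]
3. n1.lab = "vyz"  [S₀.lab ++ "z"]
4. n1.fin = -5  [S₀.fin - 8]
5. n2.hot = 19  [terminal]
6. n3.lab = "vyzr"  [S₀.lab ++ "r"]
7. n3.fin = 25  [S₀.fin + g.hot + 11]
8. n4.idx = 18  [18]
9. n5.off = 0  [D.idx - 18]
10. n5.mk = "ky"  ["ky"]
11. n6.mk = -3  [terminal]
12. n7.hot = 15  [terminal]
13. n5.lim = true  [true]
14. n4.off = false  [D.idx > 18]
15. n4.env = 1  [D.idx * 2 - 35]
16. n4.mk = 13  [D.idx * -1 + 31]
17. n8.mk = 20  [S.fin + D.mk - 18]
18. n9.acc = 4  [terminal]
19. n8.env = -5  [f.acc + B.mk - 29]
20. n3.tag = 23  [len(S.lab) + 19]
21. n3.key = 29  [D.mk + 16]
22. n10.mk = -7  [terminal]
23. n1.tag = -8  [S₁.tag - 31]
24. n1.key = 3  [S₀.fin + 8]
25. n11.cnt = "ur"  [terminal]
26. n0.tag = 28  [S₁.tag * 3 + 52]
27. n0.key = 17  [S₀.fin + 14]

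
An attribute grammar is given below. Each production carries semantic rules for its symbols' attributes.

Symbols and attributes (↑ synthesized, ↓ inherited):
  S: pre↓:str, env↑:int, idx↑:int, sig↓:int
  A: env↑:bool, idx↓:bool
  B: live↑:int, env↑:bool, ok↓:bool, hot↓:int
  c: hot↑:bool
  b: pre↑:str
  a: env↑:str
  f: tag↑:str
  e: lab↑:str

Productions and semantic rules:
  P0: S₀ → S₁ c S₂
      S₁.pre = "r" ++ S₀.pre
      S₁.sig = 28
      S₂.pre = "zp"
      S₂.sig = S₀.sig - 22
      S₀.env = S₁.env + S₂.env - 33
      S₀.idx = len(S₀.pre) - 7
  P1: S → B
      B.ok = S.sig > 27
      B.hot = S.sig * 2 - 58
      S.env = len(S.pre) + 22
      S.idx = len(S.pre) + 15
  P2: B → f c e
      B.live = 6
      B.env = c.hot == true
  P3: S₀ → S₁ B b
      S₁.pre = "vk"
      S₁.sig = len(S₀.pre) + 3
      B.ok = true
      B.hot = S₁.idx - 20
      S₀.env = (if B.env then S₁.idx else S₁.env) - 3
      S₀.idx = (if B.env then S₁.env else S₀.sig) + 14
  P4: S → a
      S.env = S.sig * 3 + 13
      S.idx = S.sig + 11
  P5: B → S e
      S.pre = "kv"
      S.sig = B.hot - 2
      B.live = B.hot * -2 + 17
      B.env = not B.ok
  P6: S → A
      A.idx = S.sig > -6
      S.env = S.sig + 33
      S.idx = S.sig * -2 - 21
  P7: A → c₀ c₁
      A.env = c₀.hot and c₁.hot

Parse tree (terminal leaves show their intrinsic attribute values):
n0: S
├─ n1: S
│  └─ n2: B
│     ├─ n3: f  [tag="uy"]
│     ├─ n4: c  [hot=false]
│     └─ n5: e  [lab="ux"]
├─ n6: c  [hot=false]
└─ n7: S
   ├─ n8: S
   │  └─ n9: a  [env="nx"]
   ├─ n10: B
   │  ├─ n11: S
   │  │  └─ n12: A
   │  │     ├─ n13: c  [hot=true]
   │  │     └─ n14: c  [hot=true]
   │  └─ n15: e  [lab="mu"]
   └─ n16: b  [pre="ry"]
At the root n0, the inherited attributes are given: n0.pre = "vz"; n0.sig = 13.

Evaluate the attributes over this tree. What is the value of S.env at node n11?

27

1. n0.pre = "vz"  [given at root]
2. n0.sig = 13  [given at root]
3. n1.pre = "rvz"  ["r" ++ S₀.pre]
4. n1.sig = 28  [28]
5. n2.ok = true  [S.sig > 27]
6. n2.hot = -2  [S.sig * 2 - 58]
7. n3.tag = "uy"  [terminal]
8. n4.hot = false  [terminal]
9. n5.lab = "ux"  [terminal]
10. n2.live = 6  [6]
11. n2.env = false  [c.hot == true]
12. n1.env = 25  [len(S.pre) + 22]
13. n1.idx = 18  [len(S.pre) + 15]
14. n6.hot = false  [terminal]
15. n7.pre = "zp"  ["zp"]
16. n7.sig = -9  [S₀.sig - 22]
17. n8.pre = "vk"  ["vk"]
18. n8.sig = 5  [len(S₀.pre) + 3]
19. n9.env = "nx"  [terminal]
20. n8.env = 28  [S.sig * 3 + 13]
21. n8.idx = 16  [S.sig + 11]
22. n10.ok = true  [true]
23. n10.hot = -4  [S₁.idx - 20]
24. n11.pre = "kv"  ["kv"]
25. n11.sig = -6  [B.hot - 2]
26. n12.idx = false  [S.sig > -6]
27. n13.hot = true  [terminal]
28. n14.hot = true  [terminal]
29. n12.env = true  [c₀.hot and c₁.hot]
30. n11.env = 27  [S.sig + 33]
31. n11.idx = -9  [S.sig * -2 - 21]
32. n15.lab = "mu"  [terminal]
33. n10.live = 25  [B.hot * -2 + 17]
34. n10.env = false  [not B.ok]
35. n16.pre = "ry"  [terminal]
36. n7.env = 25  [(if B.env then S₁.idx else S₁.env) - 3]
37. n7.idx = 5  [(if B.env then S₁.env else S₀.sig) + 14]
38. n0.env = 17  [S₁.env + S₂.env - 33]
39. n0.idx = -5  [len(S₀.pre) - 7]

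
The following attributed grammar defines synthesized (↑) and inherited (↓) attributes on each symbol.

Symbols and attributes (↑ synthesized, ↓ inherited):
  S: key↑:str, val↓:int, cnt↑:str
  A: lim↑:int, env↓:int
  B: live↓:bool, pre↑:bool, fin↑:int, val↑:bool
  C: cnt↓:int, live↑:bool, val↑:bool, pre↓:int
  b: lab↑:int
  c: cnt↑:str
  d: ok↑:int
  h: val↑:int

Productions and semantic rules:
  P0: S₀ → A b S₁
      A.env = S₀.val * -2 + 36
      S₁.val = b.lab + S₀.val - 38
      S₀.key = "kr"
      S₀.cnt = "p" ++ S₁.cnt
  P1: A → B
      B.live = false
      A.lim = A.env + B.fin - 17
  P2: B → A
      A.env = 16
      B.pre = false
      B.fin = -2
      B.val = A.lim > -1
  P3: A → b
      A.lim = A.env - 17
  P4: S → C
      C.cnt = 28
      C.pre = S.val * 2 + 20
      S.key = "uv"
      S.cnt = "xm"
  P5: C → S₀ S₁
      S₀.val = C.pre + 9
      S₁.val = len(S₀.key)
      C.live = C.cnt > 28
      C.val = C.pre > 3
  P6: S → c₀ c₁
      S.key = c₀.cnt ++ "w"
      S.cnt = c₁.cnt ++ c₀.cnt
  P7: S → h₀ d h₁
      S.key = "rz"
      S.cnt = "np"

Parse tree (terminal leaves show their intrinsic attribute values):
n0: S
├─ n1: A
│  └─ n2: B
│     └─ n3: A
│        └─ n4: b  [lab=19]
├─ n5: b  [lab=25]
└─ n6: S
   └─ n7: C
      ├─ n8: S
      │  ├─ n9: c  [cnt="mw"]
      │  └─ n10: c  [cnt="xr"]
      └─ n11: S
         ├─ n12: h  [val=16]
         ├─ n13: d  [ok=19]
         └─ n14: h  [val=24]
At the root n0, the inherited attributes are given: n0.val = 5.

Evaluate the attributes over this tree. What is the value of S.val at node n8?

13

1. n0.val = 5  [given at root]
2. n1.env = 26  [S₀.val * -2 + 36]
3. n2.live = false  [false]
4. n3.env = 16  [16]
5. n4.lab = 19  [terminal]
6. n3.lim = -1  [A.env - 17]
7. n2.pre = false  [false]
8. n2.fin = -2  [-2]
9. n2.val = false  [A.lim > -1]
10. n1.lim = 7  [A.env + B.fin - 17]
11. n5.lab = 25  [terminal]
12. n6.val = -8  [b.lab + S₀.val - 38]
13. n7.cnt = 28  [28]
14. n7.pre = 4  [S.val * 2 + 20]
15. n8.val = 13  [C.pre + 9]
16. n9.cnt = "mw"  [terminal]
17. n10.cnt = "xr"  [terminal]
18. n8.key = "mww"  [c₀.cnt ++ "w"]
19. n8.cnt = "xrmw"  [c₁.cnt ++ c₀.cnt]
20. n11.val = 3  [len(S₀.key)]
21. n12.val = 16  [terminal]
22. n13.ok = 19  [terminal]
23. n14.val = 24  [terminal]
24. n11.key = "rz"  ["rz"]
25. n11.cnt = "np"  ["np"]
26. n7.live = false  [C.cnt > 28]
27. n7.val = true  [C.pre > 3]
28. n6.key = "uv"  ["uv"]
29. n6.cnt = "xm"  ["xm"]
30. n0.key = "kr"  ["kr"]
31. n0.cnt = "pxm"  ["p" ++ S₁.cnt]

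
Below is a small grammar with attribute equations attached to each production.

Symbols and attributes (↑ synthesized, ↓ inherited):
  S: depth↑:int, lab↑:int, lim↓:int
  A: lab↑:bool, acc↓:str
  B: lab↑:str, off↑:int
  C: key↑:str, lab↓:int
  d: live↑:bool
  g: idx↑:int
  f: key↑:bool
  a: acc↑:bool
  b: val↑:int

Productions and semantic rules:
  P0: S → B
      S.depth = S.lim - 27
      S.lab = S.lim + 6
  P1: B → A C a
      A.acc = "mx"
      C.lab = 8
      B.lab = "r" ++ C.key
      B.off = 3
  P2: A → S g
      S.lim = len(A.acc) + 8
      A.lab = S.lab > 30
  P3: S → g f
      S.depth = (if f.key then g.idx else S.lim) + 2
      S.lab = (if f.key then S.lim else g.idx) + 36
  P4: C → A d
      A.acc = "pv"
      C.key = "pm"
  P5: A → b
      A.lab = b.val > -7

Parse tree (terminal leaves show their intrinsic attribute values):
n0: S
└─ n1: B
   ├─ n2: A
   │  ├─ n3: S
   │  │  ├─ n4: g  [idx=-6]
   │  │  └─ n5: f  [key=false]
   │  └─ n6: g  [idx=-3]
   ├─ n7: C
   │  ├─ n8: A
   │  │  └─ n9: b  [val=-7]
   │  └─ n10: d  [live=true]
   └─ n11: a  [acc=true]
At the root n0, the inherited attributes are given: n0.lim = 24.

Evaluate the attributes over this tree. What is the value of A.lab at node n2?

false

1. n0.lim = 24  [given at root]
2. n2.acc = "mx"  ["mx"]
3. n3.lim = 10  [len(A.acc) + 8]
4. n4.idx = -6  [terminal]
5. n5.key = false  [terminal]
6. n3.depth = 12  [(if f.key then g.idx else S.lim) + 2]
7. n3.lab = 30  [(if f.key then S.lim else g.idx) + 36]
8. n6.idx = -3  [terminal]
9. n2.lab = false  [S.lab > 30]
10. n7.lab = 8  [8]
11. n8.acc = "pv"  ["pv"]
12. n9.val = -7  [terminal]
13. n8.lab = false  [b.val > -7]
14. n10.live = true  [terminal]
15. n7.key = "pm"  ["pm"]
16. n11.acc = true  [terminal]
17. n1.lab = "rpm"  ["r" ++ C.key]
18. n1.off = 3  [3]
19. n0.depth = -3  [S.lim - 27]
20. n0.lab = 30  [S.lim + 6]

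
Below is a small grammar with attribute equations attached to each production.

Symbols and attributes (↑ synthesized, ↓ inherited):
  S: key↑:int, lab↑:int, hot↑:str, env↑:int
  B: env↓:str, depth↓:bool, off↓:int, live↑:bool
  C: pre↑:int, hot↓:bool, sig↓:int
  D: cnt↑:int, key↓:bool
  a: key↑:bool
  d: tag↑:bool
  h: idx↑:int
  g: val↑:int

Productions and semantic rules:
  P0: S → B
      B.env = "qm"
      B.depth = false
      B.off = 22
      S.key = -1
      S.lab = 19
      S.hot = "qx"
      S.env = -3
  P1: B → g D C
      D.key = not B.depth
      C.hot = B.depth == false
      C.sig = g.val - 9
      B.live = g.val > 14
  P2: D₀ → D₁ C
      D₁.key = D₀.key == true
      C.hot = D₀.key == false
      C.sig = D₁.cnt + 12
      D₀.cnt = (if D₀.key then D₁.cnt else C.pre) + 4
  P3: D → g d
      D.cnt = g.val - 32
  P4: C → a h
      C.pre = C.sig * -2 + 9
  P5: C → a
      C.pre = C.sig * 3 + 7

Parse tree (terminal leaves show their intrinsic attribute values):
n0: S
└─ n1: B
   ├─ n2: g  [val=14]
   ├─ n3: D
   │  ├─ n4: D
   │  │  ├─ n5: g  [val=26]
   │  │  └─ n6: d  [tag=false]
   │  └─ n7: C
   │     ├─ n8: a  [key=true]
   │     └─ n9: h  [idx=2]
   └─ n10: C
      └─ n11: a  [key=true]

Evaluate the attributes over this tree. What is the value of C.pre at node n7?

-3

1. n1.env = "qm"  ["qm"]
2. n1.depth = false  [false]
3. n1.off = 22  [22]
4. n2.val = 14  [terminal]
5. n3.key = true  [not B.depth]
6. n4.key = true  [D₀.key == true]
7. n5.val = 26  [terminal]
8. n6.tag = false  [terminal]
9. n4.cnt = -6  [g.val - 32]
10. n7.hot = false  [D₀.key == false]
11. n7.sig = 6  [D₁.cnt + 12]
12. n8.key = true  [terminal]
13. n9.idx = 2  [terminal]
14. n7.pre = -3  [C.sig * -2 + 9]
15. n3.cnt = -2  [(if D₀.key then D₁.cnt else C.pre) + 4]
16. n10.hot = true  [B.depth == false]
17. n10.sig = 5  [g.val - 9]
18. n11.key = true  [terminal]
19. n10.pre = 22  [C.sig * 3 + 7]
20. n1.live = false  [g.val > 14]
21. n0.key = -1  [-1]
22. n0.lab = 19  [19]
23. n0.hot = "qx"  ["qx"]
24. n0.env = -3  [-3]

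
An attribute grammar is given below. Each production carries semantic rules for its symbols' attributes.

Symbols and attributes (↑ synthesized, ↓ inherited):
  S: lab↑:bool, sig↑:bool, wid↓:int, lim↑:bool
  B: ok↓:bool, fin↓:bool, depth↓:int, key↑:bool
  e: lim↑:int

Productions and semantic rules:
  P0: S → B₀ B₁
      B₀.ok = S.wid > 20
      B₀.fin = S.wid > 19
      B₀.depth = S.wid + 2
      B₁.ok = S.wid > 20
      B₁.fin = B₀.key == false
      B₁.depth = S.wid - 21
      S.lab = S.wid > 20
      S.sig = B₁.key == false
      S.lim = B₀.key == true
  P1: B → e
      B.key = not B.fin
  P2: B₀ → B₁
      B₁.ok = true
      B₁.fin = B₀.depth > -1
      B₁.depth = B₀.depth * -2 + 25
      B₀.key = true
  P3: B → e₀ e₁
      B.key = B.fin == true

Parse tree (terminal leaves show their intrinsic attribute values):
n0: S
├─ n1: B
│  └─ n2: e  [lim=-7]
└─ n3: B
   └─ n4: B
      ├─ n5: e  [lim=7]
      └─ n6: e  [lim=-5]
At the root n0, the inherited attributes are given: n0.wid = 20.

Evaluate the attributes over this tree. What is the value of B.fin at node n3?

1. n0.wid = 20  [given at root]
2. n1.ok = false  [S.wid > 20]
3. n1.fin = true  [S.wid > 19]
4. n1.depth = 22  [S.wid + 2]
5. n2.lim = -7  [terminal]
6. n1.key = false  [not B.fin]
7. n3.ok = false  [S.wid > 20]
8. n3.fin = true  [B₀.key == false]
9. n3.depth = -1  [S.wid - 21]
10. n4.ok = true  [true]
11. n4.fin = false  [B₀.depth > -1]
12. n4.depth = 27  [B₀.depth * -2 + 25]
13. n5.lim = 7  [terminal]
14. n6.lim = -5  [terminal]
15. n4.key = false  [B.fin == true]
16. n3.key = true  [true]
17. n0.lab = false  [S.wid > 20]
18. n0.sig = false  [B₁.key == false]
19. n0.lim = false  [B₀.key == true]

true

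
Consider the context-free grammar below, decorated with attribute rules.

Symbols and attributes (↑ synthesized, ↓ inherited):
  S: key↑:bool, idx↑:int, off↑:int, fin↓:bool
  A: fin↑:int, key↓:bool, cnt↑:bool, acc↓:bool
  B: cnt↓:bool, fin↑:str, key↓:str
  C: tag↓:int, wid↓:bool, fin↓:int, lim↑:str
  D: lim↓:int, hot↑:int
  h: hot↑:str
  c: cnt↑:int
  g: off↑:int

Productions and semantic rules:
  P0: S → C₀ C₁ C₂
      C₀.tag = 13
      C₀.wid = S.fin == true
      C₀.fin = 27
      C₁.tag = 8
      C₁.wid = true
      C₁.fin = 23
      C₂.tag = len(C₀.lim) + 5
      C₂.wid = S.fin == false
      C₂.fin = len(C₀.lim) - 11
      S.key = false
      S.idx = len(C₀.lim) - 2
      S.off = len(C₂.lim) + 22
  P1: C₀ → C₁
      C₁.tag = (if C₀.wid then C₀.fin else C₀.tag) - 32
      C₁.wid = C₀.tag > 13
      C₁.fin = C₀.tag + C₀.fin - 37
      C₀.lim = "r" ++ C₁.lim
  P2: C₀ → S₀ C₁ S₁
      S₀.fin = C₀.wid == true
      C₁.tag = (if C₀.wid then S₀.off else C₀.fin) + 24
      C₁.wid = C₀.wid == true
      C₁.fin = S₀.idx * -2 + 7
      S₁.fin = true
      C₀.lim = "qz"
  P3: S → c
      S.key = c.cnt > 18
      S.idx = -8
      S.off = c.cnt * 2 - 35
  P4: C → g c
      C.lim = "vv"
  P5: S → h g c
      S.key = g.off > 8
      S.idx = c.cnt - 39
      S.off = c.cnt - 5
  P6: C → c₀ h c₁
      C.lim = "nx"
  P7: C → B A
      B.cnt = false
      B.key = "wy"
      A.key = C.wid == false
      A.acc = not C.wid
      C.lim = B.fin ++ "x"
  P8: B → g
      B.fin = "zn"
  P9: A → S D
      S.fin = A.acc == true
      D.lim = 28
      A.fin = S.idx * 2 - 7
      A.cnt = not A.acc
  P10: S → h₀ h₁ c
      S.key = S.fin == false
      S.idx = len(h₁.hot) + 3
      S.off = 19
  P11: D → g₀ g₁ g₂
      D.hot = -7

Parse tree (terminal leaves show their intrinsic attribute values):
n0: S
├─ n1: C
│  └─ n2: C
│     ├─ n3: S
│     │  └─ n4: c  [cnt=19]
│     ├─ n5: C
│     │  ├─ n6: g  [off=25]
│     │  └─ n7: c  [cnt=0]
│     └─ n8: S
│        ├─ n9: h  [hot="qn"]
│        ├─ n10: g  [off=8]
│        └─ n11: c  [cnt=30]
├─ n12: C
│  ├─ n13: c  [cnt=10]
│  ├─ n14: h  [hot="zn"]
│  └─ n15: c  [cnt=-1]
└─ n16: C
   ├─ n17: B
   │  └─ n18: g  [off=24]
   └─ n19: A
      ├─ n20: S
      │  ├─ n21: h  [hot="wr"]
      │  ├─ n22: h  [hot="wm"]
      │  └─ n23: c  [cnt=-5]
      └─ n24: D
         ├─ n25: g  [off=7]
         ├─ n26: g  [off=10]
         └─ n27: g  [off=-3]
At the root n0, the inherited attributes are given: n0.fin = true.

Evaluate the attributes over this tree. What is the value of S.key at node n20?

1. n0.fin = true  [given at root]
2. n1.tag = 13  [13]
3. n1.wid = true  [S.fin == true]
4. n1.fin = 27  [27]
5. n2.tag = -5  [(if C₀.wid then C₀.fin else C₀.tag) - 32]
6. n2.wid = false  [C₀.tag > 13]
7. n2.fin = 3  [C₀.tag + C₀.fin - 37]
8. n3.fin = false  [C₀.wid == true]
9. n4.cnt = 19  [terminal]
10. n3.key = true  [c.cnt > 18]
11. n3.idx = -8  [-8]
12. n3.off = 3  [c.cnt * 2 - 35]
13. n5.tag = 27  [(if C₀.wid then S₀.off else C₀.fin) + 24]
14. n5.wid = false  [C₀.wid == true]
15. n5.fin = 23  [S₀.idx * -2 + 7]
16. n6.off = 25  [terminal]
17. n7.cnt = 0  [terminal]
18. n5.lim = "vv"  ["vv"]
19. n8.fin = true  [true]
20. n9.hot = "qn"  [terminal]
21. n10.off = 8  [terminal]
22. n11.cnt = 30  [terminal]
23. n8.key = false  [g.off > 8]
24. n8.idx = -9  [c.cnt - 39]
25. n8.off = 25  [c.cnt - 5]
26. n2.lim = "qz"  ["qz"]
27. n1.lim = "rqz"  ["r" ++ C₁.lim]
28. n12.tag = 8  [8]
29. n12.wid = true  [true]
30. n12.fin = 23  [23]
31. n13.cnt = 10  [terminal]
32. n14.hot = "zn"  [terminal]
33. n15.cnt = -1  [terminal]
34. n12.lim = "nx"  ["nx"]
35. n16.tag = 8  [len(C₀.lim) + 5]
36. n16.wid = false  [S.fin == false]
37. n16.fin = -8  [len(C₀.lim) - 11]
38. n17.cnt = false  [false]
39. n17.key = "wy"  ["wy"]
40. n18.off = 24  [terminal]
41. n17.fin = "zn"  ["zn"]
42. n19.key = true  [C.wid == false]
43. n19.acc = true  [not C.wid]
44. n20.fin = true  [A.acc == true]
45. n21.hot = "wr"  [terminal]
46. n22.hot = "wm"  [terminal]
47. n23.cnt = -5  [terminal]
48. n20.key = false  [S.fin == false]
49. n20.idx = 5  [len(h₁.hot) + 3]
50. n20.off = 19  [19]
51. n24.lim = 28  [28]
52. n25.off = 7  [terminal]
53. n26.off = 10  [terminal]
54. n27.off = -3  [terminal]
55. n24.hot = -7  [-7]
56. n19.fin = 3  [S.idx * 2 - 7]
57. n19.cnt = false  [not A.acc]
58. n16.lim = "znx"  [B.fin ++ "x"]
59. n0.key = false  [false]
60. n0.idx = 1  [len(C₀.lim) - 2]
61. n0.off = 25  [len(C₂.lim) + 22]

false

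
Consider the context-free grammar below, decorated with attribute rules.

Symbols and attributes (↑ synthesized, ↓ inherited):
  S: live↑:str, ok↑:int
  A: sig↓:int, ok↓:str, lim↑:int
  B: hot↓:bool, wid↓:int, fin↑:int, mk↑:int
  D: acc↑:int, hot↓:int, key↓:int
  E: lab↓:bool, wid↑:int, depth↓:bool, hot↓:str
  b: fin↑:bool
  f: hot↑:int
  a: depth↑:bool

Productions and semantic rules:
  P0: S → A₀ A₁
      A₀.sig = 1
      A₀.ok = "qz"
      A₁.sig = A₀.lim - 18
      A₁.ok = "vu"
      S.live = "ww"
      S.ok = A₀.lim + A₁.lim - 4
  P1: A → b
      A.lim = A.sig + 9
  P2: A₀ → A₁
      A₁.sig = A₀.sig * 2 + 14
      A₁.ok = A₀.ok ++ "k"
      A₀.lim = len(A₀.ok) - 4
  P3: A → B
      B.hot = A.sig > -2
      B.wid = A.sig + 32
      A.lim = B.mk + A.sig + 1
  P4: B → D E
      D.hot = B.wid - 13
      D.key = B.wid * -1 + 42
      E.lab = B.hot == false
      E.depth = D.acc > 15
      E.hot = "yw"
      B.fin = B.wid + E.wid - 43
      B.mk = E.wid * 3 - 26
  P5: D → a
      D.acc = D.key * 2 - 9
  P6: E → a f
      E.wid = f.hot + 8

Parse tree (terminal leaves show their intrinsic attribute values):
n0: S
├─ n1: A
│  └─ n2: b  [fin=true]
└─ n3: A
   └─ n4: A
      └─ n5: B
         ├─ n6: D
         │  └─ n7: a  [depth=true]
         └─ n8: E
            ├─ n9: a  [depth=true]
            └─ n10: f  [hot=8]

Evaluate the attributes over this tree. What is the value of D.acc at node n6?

1. n1.sig = 1  [1]
2. n1.ok = "qz"  ["qz"]
3. n2.fin = true  [terminal]
4. n1.lim = 10  [A.sig + 9]
5. n3.sig = -8  [A₀.lim - 18]
6. n3.ok = "vu"  ["vu"]
7. n4.sig = -2  [A₀.sig * 2 + 14]
8. n4.ok = "vuk"  [A₀.ok ++ "k"]
9. n5.hot = false  [A.sig > -2]
10. n5.wid = 30  [A.sig + 32]
11. n6.hot = 17  [B.wid - 13]
12. n6.key = 12  [B.wid * -1 + 42]
13. n7.depth = true  [terminal]
14. n6.acc = 15  [D.key * 2 - 9]
15. n8.lab = true  [B.hot == false]
16. n8.depth = false  [D.acc > 15]
17. n8.hot = "yw"  ["yw"]
18. n9.depth = true  [terminal]
19. n10.hot = 8  [terminal]
20. n8.wid = 16  [f.hot + 8]
21. n5.fin = 3  [B.wid + E.wid - 43]
22. n5.mk = 22  [E.wid * 3 - 26]
23. n4.lim = 21  [B.mk + A.sig + 1]
24. n3.lim = -2  [len(A₀.ok) - 4]
25. n0.live = "ww"  ["ww"]
26. n0.ok = 4  [A₀.lim + A₁.lim - 4]

15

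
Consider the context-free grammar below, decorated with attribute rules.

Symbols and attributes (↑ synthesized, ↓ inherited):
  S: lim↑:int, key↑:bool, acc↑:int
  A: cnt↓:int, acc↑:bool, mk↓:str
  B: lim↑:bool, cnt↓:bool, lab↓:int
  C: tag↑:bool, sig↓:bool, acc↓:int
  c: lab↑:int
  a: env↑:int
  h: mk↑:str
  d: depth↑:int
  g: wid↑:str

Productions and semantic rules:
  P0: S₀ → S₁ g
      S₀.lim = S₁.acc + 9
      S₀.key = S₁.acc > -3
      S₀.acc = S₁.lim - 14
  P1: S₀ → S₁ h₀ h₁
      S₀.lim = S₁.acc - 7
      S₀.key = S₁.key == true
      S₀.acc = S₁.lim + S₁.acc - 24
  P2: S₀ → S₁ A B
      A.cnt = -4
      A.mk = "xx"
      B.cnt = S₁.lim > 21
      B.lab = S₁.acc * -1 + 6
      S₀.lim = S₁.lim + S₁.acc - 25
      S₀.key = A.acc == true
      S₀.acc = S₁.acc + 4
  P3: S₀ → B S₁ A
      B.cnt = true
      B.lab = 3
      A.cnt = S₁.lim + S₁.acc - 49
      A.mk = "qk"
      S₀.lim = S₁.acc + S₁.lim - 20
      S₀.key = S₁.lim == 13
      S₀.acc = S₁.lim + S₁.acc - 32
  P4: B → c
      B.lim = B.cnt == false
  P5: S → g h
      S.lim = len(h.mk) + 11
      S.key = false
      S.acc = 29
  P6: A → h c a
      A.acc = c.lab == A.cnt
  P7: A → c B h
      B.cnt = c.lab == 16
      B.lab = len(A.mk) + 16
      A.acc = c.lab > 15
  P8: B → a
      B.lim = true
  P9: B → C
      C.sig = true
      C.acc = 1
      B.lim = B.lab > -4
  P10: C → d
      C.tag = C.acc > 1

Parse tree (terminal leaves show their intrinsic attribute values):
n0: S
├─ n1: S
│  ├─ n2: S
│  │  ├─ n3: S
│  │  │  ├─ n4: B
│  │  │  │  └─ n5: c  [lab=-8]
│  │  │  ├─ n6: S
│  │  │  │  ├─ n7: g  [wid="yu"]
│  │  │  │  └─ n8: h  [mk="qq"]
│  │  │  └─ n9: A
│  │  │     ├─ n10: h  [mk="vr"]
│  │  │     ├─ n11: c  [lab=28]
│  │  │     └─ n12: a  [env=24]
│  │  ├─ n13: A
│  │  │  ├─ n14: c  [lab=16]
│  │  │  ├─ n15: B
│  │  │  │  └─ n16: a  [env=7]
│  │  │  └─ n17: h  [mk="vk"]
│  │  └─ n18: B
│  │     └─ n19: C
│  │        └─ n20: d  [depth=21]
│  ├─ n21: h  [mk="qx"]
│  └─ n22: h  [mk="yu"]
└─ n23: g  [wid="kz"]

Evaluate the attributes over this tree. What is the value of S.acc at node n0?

-7

1. n4.cnt = true  [true]
2. n4.lab = 3  [3]
3. n5.lab = -8  [terminal]
4. n4.lim = false  [B.cnt == false]
5. n7.wid = "yu"  [terminal]
6. n8.mk = "qq"  [terminal]
7. n6.lim = 13  [len(h.mk) + 11]
8. n6.key = false  [false]
9. n6.acc = 29  [29]
10. n9.cnt = -7  [S₁.lim + S₁.acc - 49]
11. n9.mk = "qk"  ["qk"]
12. n10.mk = "vr"  [terminal]
13. n11.lab = 28  [terminal]
14. n12.env = 24  [terminal]
15. n9.acc = false  [c.lab == A.cnt]
16. n3.lim = 22  [S₁.acc + S₁.lim - 20]
17. n3.key = true  [S₁.lim == 13]
18. n3.acc = 10  [S₁.lim + S₁.acc - 32]
19. n13.cnt = -4  [-4]
20. n13.mk = "xx"  ["xx"]
21. n14.lab = 16  [terminal]
22. n15.cnt = true  [c.lab == 16]
23. n15.lab = 18  [len(A.mk) + 16]
24. n16.env = 7  [terminal]
25. n15.lim = true  [true]
26. n17.mk = "vk"  [terminal]
27. n13.acc = true  [c.lab > 15]
28. n18.cnt = true  [S₁.lim > 21]
29. n18.lab = -4  [S₁.acc * -1 + 6]
30. n19.sig = true  [true]
31. n19.acc = 1  [1]
32. n20.depth = 21  [terminal]
33. n19.tag = false  [C.acc > 1]
34. n18.lim = false  [B.lab > -4]
35. n2.lim = 7  [S₁.lim + S₁.acc - 25]
36. n2.key = true  [A.acc == true]
37. n2.acc = 14  [S₁.acc + 4]
38. n21.mk = "qx"  [terminal]
39. n22.mk = "yu"  [terminal]
40. n1.lim = 7  [S₁.acc - 7]
41. n1.key = true  [S₁.key == true]
42. n1.acc = -3  [S₁.lim + S₁.acc - 24]
43. n23.wid = "kz"  [terminal]
44. n0.lim = 6  [S₁.acc + 9]
45. n0.key = false  [S₁.acc > -3]
46. n0.acc = -7  [S₁.lim - 14]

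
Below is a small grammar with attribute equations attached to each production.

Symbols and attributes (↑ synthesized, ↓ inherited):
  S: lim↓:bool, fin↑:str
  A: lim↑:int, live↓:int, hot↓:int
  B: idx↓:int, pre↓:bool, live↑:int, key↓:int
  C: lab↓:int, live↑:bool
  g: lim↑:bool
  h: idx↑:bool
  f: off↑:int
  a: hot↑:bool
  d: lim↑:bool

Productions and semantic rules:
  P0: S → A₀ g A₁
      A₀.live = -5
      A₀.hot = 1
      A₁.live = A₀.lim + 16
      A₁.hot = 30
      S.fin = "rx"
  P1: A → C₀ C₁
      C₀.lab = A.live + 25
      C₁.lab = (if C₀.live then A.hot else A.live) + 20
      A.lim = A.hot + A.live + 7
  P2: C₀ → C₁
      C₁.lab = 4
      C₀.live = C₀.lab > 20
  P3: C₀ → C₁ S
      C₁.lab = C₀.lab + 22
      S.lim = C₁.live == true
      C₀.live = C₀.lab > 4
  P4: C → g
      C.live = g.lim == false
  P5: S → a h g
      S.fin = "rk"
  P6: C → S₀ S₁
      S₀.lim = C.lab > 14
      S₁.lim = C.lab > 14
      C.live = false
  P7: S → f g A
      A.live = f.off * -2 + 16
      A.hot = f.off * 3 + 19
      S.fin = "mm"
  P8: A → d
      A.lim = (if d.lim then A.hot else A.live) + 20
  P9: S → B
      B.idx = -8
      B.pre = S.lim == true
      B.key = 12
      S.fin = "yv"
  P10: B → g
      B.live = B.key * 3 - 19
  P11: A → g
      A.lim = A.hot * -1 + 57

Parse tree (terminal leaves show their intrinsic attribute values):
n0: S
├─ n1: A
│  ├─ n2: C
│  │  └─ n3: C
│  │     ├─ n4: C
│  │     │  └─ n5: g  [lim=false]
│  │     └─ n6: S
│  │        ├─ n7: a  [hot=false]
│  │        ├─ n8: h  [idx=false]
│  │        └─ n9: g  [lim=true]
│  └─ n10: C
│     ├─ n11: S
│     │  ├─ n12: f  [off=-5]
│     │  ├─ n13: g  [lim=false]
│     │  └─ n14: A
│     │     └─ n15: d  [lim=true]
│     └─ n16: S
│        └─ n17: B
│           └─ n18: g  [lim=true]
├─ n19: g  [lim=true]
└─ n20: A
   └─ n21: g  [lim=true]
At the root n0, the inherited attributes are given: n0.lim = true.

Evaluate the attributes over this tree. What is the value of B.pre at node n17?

1. n0.lim = true  [given at root]
2. n1.live = -5  [-5]
3. n1.hot = 1  [1]
4. n2.lab = 20  [A.live + 25]
5. n3.lab = 4  [4]
6. n4.lab = 26  [C₀.lab + 22]
7. n5.lim = false  [terminal]
8. n4.live = true  [g.lim == false]
9. n6.lim = true  [C₁.live == true]
10. n7.hot = false  [terminal]
11. n8.idx = false  [terminal]
12. n9.lim = true  [terminal]
13. n6.fin = "rk"  ["rk"]
14. n3.live = false  [C₀.lab > 4]
15. n2.live = false  [C₀.lab > 20]
16. n10.lab = 15  [(if C₀.live then A.hot else A.live) + 20]
17. n11.lim = true  [C.lab > 14]
18. n12.off = -5  [terminal]
19. n13.lim = false  [terminal]
20. n14.live = 26  [f.off * -2 + 16]
21. n14.hot = 4  [f.off * 3 + 19]
22. n15.lim = true  [terminal]
23. n14.lim = 24  [(if d.lim then A.hot else A.live) + 20]
24. n11.fin = "mm"  ["mm"]
25. n16.lim = true  [C.lab > 14]
26. n17.idx = -8  [-8]
27. n17.pre = true  [S.lim == true]
28. n17.key = 12  [12]
29. n18.lim = true  [terminal]
30. n17.live = 17  [B.key * 3 - 19]
31. n16.fin = "yv"  ["yv"]
32. n10.live = false  [false]
33. n1.lim = 3  [A.hot + A.live + 7]
34. n19.lim = true  [terminal]
35. n20.live = 19  [A₀.lim + 16]
36. n20.hot = 30  [30]
37. n21.lim = true  [terminal]
38. n20.lim = 27  [A.hot * -1 + 57]
39. n0.fin = "rx"  ["rx"]

true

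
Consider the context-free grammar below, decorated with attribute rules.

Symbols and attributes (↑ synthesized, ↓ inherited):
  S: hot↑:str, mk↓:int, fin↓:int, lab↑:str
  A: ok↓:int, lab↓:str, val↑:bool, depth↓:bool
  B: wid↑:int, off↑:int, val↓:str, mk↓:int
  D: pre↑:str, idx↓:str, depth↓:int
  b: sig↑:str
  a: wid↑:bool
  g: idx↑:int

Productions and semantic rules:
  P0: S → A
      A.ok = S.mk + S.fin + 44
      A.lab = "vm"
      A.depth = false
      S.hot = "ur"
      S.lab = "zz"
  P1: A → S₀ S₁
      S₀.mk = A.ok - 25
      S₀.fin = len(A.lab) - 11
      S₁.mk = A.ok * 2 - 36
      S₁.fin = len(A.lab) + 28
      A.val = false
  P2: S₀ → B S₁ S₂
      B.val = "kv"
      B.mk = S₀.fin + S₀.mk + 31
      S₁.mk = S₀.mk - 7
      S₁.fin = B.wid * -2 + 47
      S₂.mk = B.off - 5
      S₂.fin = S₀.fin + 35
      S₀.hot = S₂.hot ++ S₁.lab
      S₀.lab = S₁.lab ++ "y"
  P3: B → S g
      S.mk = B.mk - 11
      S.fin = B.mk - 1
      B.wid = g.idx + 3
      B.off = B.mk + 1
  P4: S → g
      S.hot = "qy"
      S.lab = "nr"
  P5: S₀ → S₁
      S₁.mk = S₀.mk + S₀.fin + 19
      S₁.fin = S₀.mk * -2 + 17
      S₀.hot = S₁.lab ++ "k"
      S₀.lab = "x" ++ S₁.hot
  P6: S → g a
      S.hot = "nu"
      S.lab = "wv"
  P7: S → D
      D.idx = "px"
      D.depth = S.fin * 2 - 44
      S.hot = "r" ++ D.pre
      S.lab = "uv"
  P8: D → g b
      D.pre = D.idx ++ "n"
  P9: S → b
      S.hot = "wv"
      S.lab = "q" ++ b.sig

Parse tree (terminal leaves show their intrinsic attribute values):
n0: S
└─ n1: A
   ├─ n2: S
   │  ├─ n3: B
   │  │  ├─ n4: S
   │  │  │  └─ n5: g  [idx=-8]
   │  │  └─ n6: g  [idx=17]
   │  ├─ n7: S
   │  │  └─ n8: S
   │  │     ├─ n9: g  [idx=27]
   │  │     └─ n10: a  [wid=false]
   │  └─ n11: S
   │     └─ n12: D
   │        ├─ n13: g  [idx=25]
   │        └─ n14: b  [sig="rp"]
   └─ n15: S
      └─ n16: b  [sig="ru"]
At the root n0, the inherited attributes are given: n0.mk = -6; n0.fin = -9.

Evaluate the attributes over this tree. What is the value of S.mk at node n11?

1. n0.mk = -6  [given at root]
2. n0.fin = -9  [given at root]
3. n1.ok = 29  [S.mk + S.fin + 44]
4. n1.lab = "vm"  ["vm"]
5. n1.depth = false  [false]
6. n2.mk = 4  [A.ok - 25]
7. n2.fin = -9  [len(A.lab) - 11]
8. n3.val = "kv"  ["kv"]
9. n3.mk = 26  [S₀.fin + S₀.mk + 31]
10. n4.mk = 15  [B.mk - 11]
11. n4.fin = 25  [B.mk - 1]
12. n5.idx = -8  [terminal]
13. n4.hot = "qy"  ["qy"]
14. n4.lab = "nr"  ["nr"]
15. n6.idx = 17  [terminal]
16. n3.wid = 20  [g.idx + 3]
17. n3.off = 27  [B.mk + 1]
18. n7.mk = -3  [S₀.mk - 7]
19. n7.fin = 7  [B.wid * -2 + 47]
20. n8.mk = 23  [S₀.mk + S₀.fin + 19]
21. n8.fin = 23  [S₀.mk * -2 + 17]
22. n9.idx = 27  [terminal]
23. n10.wid = false  [terminal]
24. n8.hot = "nu"  ["nu"]
25. n8.lab = "wv"  ["wv"]
26. n7.hot = "wvk"  [S₁.lab ++ "k"]
27. n7.lab = "xnu"  ["x" ++ S₁.hot]
28. n11.mk = 22  [B.off - 5]
29. n11.fin = 26  [S₀.fin + 35]
30. n12.idx = "px"  ["px"]
31. n12.depth = 8  [S.fin * 2 - 44]
32. n13.idx = 25  [terminal]
33. n14.sig = "rp"  [terminal]
34. n12.pre = "pxn"  [D.idx ++ "n"]
35. n11.hot = "rpxn"  ["r" ++ D.pre]
36. n11.lab = "uv"  ["uv"]
37. n2.hot = "rpxnxnu"  [S₂.hot ++ S₁.lab]
38. n2.lab = "xnuy"  [S₁.lab ++ "y"]
39. n15.mk = 22  [A.ok * 2 - 36]
40. n15.fin = 30  [len(A.lab) + 28]
41. n16.sig = "ru"  [terminal]
42. n15.hot = "wv"  ["wv"]
43. n15.lab = "qru"  ["q" ++ b.sig]
44. n1.val = false  [false]
45. n0.hot = "ur"  ["ur"]
46. n0.lab = "zz"  ["zz"]

22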